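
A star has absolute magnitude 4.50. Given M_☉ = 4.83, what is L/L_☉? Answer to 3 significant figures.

M − M_☉ = 4.50 − 4.83 = -0.330
L/L_☉ = 10^(−0.4 (M − M_☉)) = 10^0.132 = 1.355

L/L_☉ ≈ 1.36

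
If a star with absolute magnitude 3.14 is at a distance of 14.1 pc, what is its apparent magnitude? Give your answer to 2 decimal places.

m ≈ 3.89

m = M + 5 log₁₀ d − 5 = 3.14 + 5·1.1492 − 5 = 3.886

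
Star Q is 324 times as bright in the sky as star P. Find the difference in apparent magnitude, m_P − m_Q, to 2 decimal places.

Pogson: Δm = −2.5 log₁₀(ratio) = −2.5 log₁₀(324) = −2.5 × 2.5105 = -6.276
Star Q is brighter so has the smaller magnitude: m_P − m_Q is positive.

m_P − m_Q ≈ 6.28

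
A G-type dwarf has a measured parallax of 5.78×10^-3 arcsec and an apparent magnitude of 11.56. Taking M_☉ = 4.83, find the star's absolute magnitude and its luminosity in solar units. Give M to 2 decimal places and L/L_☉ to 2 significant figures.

d = 1/p = 1/5.78×10^-3″ = 173.0 pc
M = m − 5 log₁₀ d + 5 = 11.56 − 5·2.2381 + 5 = 5.370
M − M_☉ = 5.370 − 4.83 = 0.540
L/L_☉ = 10^(−0.4 × 0.540) = 0.6083

M ≈ 5.37; L/L_☉ ≈ 0.61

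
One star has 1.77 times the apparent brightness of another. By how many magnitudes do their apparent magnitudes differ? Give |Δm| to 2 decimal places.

|Δm| ≈ 0.62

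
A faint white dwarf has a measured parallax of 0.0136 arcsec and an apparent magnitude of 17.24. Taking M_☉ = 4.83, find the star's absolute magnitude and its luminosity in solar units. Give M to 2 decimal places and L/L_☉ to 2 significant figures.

d = 1/p = 1/0.0136″ = 73.53 pc
M = m − 5 log₁₀ d + 5 = 17.24 − 5·1.8665 + 5 = 12.908
M − M_☉ = 12.908 − 4.83 = 8.078
L/L_☉ = 10^(−0.4 × 8.078) = 5.874×10^-4

M ≈ 12.91; L/L_☉ ≈ 5.9×10^-4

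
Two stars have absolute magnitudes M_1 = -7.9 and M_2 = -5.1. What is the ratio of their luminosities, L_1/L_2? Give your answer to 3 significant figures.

L_1/L_2 ≈ 13.2

ΔM = M_1 − M_2 = -2.8
L_1/L_2 = 10^(−0.4 ΔM) = 10^1.120 = 13.18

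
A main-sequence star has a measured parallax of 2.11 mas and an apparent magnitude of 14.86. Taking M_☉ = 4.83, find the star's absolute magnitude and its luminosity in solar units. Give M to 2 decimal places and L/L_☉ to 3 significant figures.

M ≈ 6.48; L/L_☉ ≈ 0.218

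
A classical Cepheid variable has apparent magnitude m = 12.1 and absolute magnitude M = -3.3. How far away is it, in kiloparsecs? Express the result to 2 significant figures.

d ≈ 12 kpc

Distance modulus: m − M = 12.1 − (-3.3) = 15.400
m − M = 5 log₁₀ d − 5
log₁₀ d = (m − M)/5 + 1 = 4.0800
d = 10^4.0800 = 12020 pc
= 12.02 kpc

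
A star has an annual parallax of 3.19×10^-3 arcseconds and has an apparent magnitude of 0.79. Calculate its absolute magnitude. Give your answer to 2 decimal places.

M ≈ -6.69

d = 1/p = 1/3.19×10^-3″ = 313.5 pc
5 log₁₀(d/10 pc) = 5 log₁₀(313.5) − 5 = 7.481
M = m − 5 log₁₀(d/10) = 0.79 − 7.481 = -6.691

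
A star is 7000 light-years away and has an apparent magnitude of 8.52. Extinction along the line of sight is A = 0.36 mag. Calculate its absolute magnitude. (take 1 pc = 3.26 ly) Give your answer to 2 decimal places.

M ≈ -3.50

d = 7000 ly / 3.26 = 2147 pc
5 log₁₀(d/10 pc) = 5 log₁₀(2147) − 5 = 11.659
M = m − 5 log₁₀(d/10) − A = 8.52 − 11.659 − 0.36 = -3.499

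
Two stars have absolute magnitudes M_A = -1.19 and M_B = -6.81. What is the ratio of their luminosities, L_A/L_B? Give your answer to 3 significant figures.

L_A/L_B ≈ 5.65×10^-3

ΔM = M_A − M_B = 5.62
L_A/L_B = 10^(−0.4 ΔM) = 10^-2.248 = 5.649×10^-3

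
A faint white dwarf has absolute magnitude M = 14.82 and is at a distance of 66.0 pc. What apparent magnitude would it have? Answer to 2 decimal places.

m = M + 5 log₁₀ d − 5 = 14.82 + 5·1.8195 − 5 = 18.918

m ≈ 18.92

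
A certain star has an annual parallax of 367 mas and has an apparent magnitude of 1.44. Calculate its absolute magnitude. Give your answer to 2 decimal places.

p = 367 mas = 0.367″ → d = 1/p = 2.725 pc
5 log₁₀(d/10 pc) = 5 log₁₀(2.725) − 5 = -2.823
M = m − 5 log₁₀(d/10) = 1.44 + 2.823 = 4.263

M ≈ 4.26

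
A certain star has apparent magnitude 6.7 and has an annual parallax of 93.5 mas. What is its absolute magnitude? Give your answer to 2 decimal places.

M ≈ 6.55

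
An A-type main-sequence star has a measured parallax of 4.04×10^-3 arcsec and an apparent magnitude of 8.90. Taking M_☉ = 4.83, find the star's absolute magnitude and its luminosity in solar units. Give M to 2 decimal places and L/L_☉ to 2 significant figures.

d = 1/p = 1/4.04×10^-3″ = 247.5 pc
M = m − 5 log₁₀ d + 5 = 8.90 − 5·2.3936 + 5 = 1.932
M − M_☉ = 1.932 − 4.83 = -2.898
L/L_☉ = 10^(−0.4 × -2.898) = 14.43

M ≈ 1.93; L/L_☉ ≈ 14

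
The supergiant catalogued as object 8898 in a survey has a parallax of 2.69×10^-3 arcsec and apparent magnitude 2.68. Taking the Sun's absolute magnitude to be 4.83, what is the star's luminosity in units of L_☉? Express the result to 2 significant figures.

d = 1/p = 1/2.69×10^-3″ = 371.7 pc
M = m − 5 log₁₀ d + 5 = 2.68 − 5·2.5702 + 5 = -5.171
M − M_☉ = -5.171 − 4.83 = -10.001
L/L_☉ = 10^(−0.4 × -10.001) = 10010

L/L_☉ ≈ 10000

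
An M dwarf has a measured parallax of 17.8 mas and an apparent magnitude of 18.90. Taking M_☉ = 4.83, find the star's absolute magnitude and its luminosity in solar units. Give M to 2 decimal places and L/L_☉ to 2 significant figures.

M ≈ 15.15; L/L_☉ ≈ 7.4×10^-5

d = 1/p = 1000/17.8 mas = 56.18 pc
M = m − 5 log₁₀ d + 5 = 18.90 − 5·1.7496 + 5 = 15.152
M − M_☉ = 15.152 − 4.83 = 10.322
L/L_☉ = 10^(−0.4 × 10.322) = 7.433×10^-5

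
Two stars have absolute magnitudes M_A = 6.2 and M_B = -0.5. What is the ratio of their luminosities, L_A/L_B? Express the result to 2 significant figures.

L_A/L_B ≈ 2.1×10^-3

ΔM = M_A − M_B = 6.7
L_A/L_B = 10^(−0.4 ΔM) = 10^-2.680 = 2.089×10^-3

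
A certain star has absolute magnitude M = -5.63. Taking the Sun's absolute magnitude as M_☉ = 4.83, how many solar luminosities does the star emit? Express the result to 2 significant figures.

L/L_☉ ≈ 15000

M − M_☉ = -5.63 − 4.83 = -10.460
L/L_☉ = 10^(−0.4 (M − M_☉)) = 10^4.184 = 15280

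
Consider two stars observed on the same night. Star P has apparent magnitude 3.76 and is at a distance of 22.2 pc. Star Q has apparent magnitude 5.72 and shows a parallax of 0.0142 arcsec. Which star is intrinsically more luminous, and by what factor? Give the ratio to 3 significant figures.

Star Q is more luminous, by a factor of 1.65.

Star P: M = m − 5 log₁₀ d + 5 = 3.76 − 5·1.3464 + 5 = 2.028
Star Q: d = 1/p = 1/0.0142″ = 70.42 pc
Star Q: M = m − 5 log₁₀ d + 5 = 5.72 − 5·1.8477 + 5 = 1.481
ΔM = M_P − M_Q = 2.028 − (1.481) = 0.547; smaller M is more luminous → Star Q.
L ratio = 10^(0.4 |ΔM|) = 10^0.219 = 1.655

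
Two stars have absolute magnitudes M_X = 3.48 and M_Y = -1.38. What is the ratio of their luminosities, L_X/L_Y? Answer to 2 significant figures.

ΔM = M_X − M_Y = 4.86
L_X/L_Y = 10^(−0.4 ΔM) = 10^-1.944 = 0.01138

L_X/L_Y ≈ 0.011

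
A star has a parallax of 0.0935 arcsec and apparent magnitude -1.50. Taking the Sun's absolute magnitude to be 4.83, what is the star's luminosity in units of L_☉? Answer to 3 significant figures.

L/L_☉ ≈ 389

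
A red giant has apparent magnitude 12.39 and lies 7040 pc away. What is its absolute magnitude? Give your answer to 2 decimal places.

M ≈ -1.85

5 log₁₀(d/10 pc) = 5 log₁₀(7040) − 5 = 14.238
M = m − 5 log₁₀(d/10) = 12.39 − 14.238 = -1.848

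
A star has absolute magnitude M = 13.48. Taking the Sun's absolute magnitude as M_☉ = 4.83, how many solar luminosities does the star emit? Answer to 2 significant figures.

L/L_☉ ≈ 3.5×10^-4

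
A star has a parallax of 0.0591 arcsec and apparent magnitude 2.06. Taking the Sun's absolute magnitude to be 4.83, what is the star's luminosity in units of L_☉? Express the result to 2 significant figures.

d = 1/p = 1/0.0591″ = 16.92 pc
M = m − 5 log₁₀ d + 5 = 2.06 − 5·1.2284 + 5 = 0.918
M − M_☉ = 0.918 − 4.83 = -3.912
L/L_☉ = 10^(−0.4 × -3.912) = 36.71

L/L_☉ ≈ 37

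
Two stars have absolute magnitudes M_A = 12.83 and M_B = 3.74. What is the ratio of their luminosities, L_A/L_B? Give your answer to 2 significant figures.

L_A/L_B ≈ 2.3×10^-4

ΔM = M_A − M_B = 9.09
L_A/L_B = 10^(−0.4 ΔM) = 10^-3.636 = 2.312×10^-4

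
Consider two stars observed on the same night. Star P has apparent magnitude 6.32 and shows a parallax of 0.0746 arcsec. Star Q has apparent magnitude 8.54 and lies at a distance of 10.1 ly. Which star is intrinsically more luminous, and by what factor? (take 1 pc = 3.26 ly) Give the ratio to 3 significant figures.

Star P: d = 1/p = 1/0.0746″ = 13.40 pc
Star P: M = m − 5 log₁₀ d + 5 = 6.32 − 5·1.1273 + 5 = 5.684
Star Q: d = 10.1 ly / 3.26 = 3.098 pc
Star Q: M = m − 5 log₁₀ d + 5 = 8.54 − 5·0.4911 + 5 = 11.084
ΔM = M_P − M_Q = 5.684 − (11.084) = -5.401; smaller M is more luminous → Star P.
L ratio = 10^(0.4 |ΔM|) = 10^2.160 = 144.6

Star P is more luminous, by a factor of 145.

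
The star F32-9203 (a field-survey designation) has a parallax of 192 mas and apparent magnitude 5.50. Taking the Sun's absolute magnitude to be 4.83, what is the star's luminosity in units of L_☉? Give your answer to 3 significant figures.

L/L_☉ ≈ 0.146

d = 1/p = 1000/192 mas = 5.208 pc
M = m − 5 log₁₀ d + 5 = 5.50 − 5·0.7167 + 5 = 6.917
M − M_☉ = 6.917 − 4.83 = 2.087
L/L_☉ = 10^(−0.4 × 2.087) = 0.1464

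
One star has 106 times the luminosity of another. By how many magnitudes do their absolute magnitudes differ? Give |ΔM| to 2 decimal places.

|ΔM| ≈ 5.06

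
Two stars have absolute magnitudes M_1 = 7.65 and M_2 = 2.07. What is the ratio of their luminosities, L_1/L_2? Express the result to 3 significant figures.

ΔM = M_1 − M_2 = 5.58
L_1/L_2 = 10^(−0.4 ΔM) = 10^-2.232 = 5.861×10^-3

L_1/L_2 ≈ 5.86×10^-3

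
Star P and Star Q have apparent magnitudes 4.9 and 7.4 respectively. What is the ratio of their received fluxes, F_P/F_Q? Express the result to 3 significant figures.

Δm = 4.9 − (7.4) = -2.5
Flux ratio = 10^(−0.4 Δm) = 10^(−0.4 × -2.5) = 10^1.000 = 10.00

F_P/F_Q ≈ 10.0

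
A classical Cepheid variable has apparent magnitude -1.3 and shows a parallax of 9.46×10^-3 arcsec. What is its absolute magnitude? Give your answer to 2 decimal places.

d = 1/p = 1/9.46×10^-3″ = 105.7 pc
5 log₁₀(d/10 pc) = 5 log₁₀(105.7) − 5 = 5.121
M = m − 5 log₁₀(d/10) = -1.3 − 5.121 = -6.421

M ≈ -6.42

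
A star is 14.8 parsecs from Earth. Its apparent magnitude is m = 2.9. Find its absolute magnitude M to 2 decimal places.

M ≈ 2.05

5 log₁₀(d/10 pc) = 5 log₁₀(14.80) − 5 = 0.851
M = m − 5 log₁₀(d/10) = 2.9 − 0.851 = 2.049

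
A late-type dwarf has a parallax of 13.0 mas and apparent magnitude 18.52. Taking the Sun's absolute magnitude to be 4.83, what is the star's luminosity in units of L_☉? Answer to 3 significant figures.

L/L_☉ ≈ 1.98×10^-4

d = 1/p = 1000/13.0 mas = 76.92 pc
M = m − 5 log₁₀ d + 5 = 18.52 − 5·1.8861 + 5 = 14.090
M − M_☉ = 14.090 − 4.83 = 9.260
L/L_☉ = 10^(−0.4 × 9.260) = 1.977×10^-4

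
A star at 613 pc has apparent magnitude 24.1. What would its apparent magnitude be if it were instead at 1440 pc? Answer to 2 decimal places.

m ≈ 25.95

Flux ∝ 1/d², so Δm = 5 log₁₀(d₂/d₁) = 5 log₁₀(1440/613) = 1.855
m₂ = m₁ + Δm = 24.1 + (1.855) = 25.955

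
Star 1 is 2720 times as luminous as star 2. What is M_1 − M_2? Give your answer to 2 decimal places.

M_1 − M_2 ≈ -8.59

Pogson: ΔM = −2.5 log₁₀(ratio) = −2.5 log₁₀(2720) = −2.5 × 3.4346 = -8.586
Star 1 is brighter, so it has the smaller magnitude: the difference is negative.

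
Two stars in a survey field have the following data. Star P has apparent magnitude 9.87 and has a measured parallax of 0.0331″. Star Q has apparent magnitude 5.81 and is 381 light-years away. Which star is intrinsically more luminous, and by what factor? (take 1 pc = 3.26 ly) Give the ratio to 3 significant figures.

Star Q is more luminous, by a factor of 630.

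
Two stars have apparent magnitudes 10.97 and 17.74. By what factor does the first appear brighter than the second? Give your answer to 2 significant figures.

510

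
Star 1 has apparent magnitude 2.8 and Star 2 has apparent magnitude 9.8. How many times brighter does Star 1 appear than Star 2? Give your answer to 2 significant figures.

630

Magnitude difference = -7.0
Flux ratio = 10^(−0.4 Δm) = 10^(−0.4 × -7.0) = 10^2.800 = 631.0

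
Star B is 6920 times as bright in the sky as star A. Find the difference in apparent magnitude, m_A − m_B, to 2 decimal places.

m_A − m_B ≈ 9.60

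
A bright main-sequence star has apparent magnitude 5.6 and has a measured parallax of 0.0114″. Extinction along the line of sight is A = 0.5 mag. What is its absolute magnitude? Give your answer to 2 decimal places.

d = 1/p = 1/0.0114″ = 87.72 pc
5 log₁₀(d/10 pc) = 5 log₁₀(87.72) − 5 = 4.715
M = m − 5 log₁₀(d/10) − A = 5.6 − 4.715 − 0.5 = 0.385

M ≈ 0.38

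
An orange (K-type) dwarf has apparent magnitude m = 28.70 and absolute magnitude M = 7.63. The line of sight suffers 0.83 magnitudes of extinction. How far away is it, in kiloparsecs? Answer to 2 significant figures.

m − M = 5 log₁₀(d/10 pc) + A  ⇒  28.70 − (7.63) − 0.83 = 5 log₁₀(d/10)
20.240 = 5 log₁₀(d/10)
log₁₀ d = (m − M − A)/5 + 1 = 5.0480
d = 10^5.0480 = 111700 pc
= 111.7 kpc

d ≈ 110 kpc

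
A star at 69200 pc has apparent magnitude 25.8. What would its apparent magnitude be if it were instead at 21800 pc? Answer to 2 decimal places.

m ≈ 23.29

Flux ∝ 1/d², so Δm = 5 log₁₀(d₂/d₁) = 5 log₁₀(21800/69200) = -2.508
m₂ = m₁ + Δm = 25.8 + (-2.508) = 23.292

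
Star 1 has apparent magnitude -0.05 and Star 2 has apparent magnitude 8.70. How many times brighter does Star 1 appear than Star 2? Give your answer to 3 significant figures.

3160

Magnitude difference = -8.75
Flux ratio = 10^(−0.4 Δm) = 10^(−0.4 × -8.75) = 10^3.500 = 3162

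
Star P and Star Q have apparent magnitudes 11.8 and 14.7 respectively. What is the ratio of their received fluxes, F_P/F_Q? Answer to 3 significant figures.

F_P/F_Q ≈ 14.5

Magnitude difference = -2.9
Flux ratio = 10^(−0.4 Δm) = 10^(−0.4 × -2.9) = 10^1.160 = 14.45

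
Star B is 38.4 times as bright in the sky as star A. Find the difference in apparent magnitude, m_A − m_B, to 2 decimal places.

Pogson: Δm = −2.5 log₁₀(ratio) = −2.5 log₁₀(38.4) = −2.5 × 1.5843 = -3.961
Star B is brighter so has the smaller magnitude: m_A − m_B is positive.

m_A − m_B ≈ 3.96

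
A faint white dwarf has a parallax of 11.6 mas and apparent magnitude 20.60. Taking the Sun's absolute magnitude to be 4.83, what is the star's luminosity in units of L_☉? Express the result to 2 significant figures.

d = 1/p = 1000/11.6 mas = 86.21 pc
M = m − 5 log₁₀ d + 5 = 20.60 − 5·1.9355 + 5 = 15.922
M − M_☉ = 15.922 − 4.83 = 11.092
L/L_☉ = 10^(−0.4 × 11.092) = 3.657×10^-5

L/L_☉ ≈ 3.7×10^-5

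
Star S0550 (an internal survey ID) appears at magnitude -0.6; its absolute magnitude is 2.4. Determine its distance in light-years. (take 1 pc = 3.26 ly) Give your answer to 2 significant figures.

μ = m − M = -3.000
m − M = 5 log₁₀ d − 5
log₁₀ d = (m − M)/5 + 1 = 0.4000
d = 10^0.4000 = 2.512 pc
= 8.189 ly

d ≈ 8.2 ly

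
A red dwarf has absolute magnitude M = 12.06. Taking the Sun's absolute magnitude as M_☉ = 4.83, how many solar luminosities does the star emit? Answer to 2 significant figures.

M − M_☉ = 12.06 − 4.83 = 7.230
L/L_☉ = 10^(−0.4 (M − M_☉)) = 10^-2.892 = 1.282×10^-3

L/L_☉ ≈ 1.3×10^-3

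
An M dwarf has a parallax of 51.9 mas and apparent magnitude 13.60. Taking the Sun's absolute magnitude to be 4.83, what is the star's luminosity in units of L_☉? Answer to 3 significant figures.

d = 1/p = 1000/51.9 mas = 19.27 pc
M = m − 5 log₁₀ d + 5 = 13.60 − 5·1.2848 + 5 = 12.176
M − M_☉ = 12.176 − 4.83 = 7.346
L/L_☉ = 10^(−0.4 × 7.346) = 1.153×10^-3

L/L_☉ ≈ 1.15×10^-3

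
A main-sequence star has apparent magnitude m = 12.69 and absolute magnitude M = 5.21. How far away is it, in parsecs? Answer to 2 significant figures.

d ≈ 310 pc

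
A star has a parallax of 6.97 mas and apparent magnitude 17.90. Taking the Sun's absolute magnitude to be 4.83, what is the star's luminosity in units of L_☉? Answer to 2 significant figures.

L/L_☉ ≈ 1.2×10^-3

d = 1/p = 1000/6.97 mas = 143.5 pc
M = m − 5 log₁₀ d + 5 = 17.90 − 5·2.1568 + 5 = 12.116
M − M_☉ = 12.116 − 4.83 = 7.286
L/L_☉ = 10^(−0.4 × 7.286) = 1.218×10^-3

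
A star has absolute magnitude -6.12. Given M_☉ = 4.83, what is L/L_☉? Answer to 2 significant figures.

L/L_☉ ≈ 24000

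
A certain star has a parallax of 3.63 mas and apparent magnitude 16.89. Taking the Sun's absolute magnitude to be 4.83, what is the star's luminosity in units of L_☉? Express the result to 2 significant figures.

L/L_☉ ≈ 0.011

d = 1/p = 1000/3.63 mas = 275.5 pc
M = m − 5 log₁₀ d + 5 = 16.89 − 5·2.4401 + 5 = 9.690
M − M_☉ = 9.690 − 4.83 = 4.860
L/L_☉ = 10^(−0.4 × 4.860) = 0.01138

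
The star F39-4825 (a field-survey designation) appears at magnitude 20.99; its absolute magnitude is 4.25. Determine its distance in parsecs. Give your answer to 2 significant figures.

μ = m − M = 16.740
m − M = 5 log₁₀ d − 5
log₁₀ d = (m − M)/5 + 1 = 4.3480
d = 10^4.3480 = 22280 pc

d ≈ 22000 pc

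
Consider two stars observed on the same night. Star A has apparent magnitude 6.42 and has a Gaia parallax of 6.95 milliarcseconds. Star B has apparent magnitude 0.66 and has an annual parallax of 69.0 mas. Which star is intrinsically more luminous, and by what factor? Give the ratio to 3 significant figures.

Star A: p = 6.95 mas = 6.95×10^-3″ → d = 1/p = 143.9 pc
Star A: M = m − 5 log₁₀ d + 5 = 6.42 − 5·2.1580 + 5 = 0.630
Star B: p = 69.0 mas = 0.0690″ → d = 1/p = 14.49 pc
Star B: M = m − 5 log₁₀ d + 5 = 0.66 − 5·1.1612 + 5 = -0.146
ΔM = M_A − M_B = 0.630 − (-0.146) = 0.776; smaller M is more luminous → Star B.
L ratio = 10^(0.4 |ΔM|) = 10^0.310 = 2.043

Star B is more luminous, by a factor of 2.04.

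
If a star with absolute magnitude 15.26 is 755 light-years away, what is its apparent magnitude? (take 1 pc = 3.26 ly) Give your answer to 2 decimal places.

m ≈ 22.08

d = 755 ly / 3.26 = 231.6 pc
m = M + 5 log₁₀ d − 5 = 15.26 + 5·2.3647 − 5 = 22.084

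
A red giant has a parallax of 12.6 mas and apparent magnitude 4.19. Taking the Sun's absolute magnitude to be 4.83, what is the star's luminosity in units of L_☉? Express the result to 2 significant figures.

L/L_☉ ≈ 110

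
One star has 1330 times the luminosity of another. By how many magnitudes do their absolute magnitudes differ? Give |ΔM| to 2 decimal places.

Pogson: ΔM = −2.5 log₁₀(ratio) = −2.5 log₁₀(1330) = −2.5 × 3.1239 = -7.810

|ΔM| ≈ 7.81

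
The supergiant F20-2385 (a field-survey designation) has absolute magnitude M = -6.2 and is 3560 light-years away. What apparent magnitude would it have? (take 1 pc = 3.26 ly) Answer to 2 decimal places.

d = 3560 ly / 3.26 = 1092 pc
m = M + 5 log₁₀ d − 5 = -6.2 + 5·3.0382 − 5 = 3.991

m ≈ 3.99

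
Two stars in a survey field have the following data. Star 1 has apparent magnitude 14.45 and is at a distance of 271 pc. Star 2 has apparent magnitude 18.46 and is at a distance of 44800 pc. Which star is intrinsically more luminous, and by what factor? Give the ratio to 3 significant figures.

Star 2 is more luminous, by a factor of 680.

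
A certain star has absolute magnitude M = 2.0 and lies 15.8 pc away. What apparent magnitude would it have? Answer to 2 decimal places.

m = M + 5 log₁₀ d − 5 = 2.0 + 5·1.1987 − 5 = 2.993

m ≈ 2.99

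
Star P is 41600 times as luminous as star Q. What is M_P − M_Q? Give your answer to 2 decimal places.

Pogson: ΔM = −2.5 log₁₀(ratio) = −2.5 log₁₀(41600) = −2.5 × 4.6191 = -11.548
Star P is brighter, so it has the smaller magnitude: the difference is negative.

M_P − M_Q ≈ -11.55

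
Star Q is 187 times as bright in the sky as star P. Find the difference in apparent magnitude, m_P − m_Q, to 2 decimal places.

Pogson: Δm = −2.5 log₁₀(ratio) = −2.5 log₁₀(187) = −2.5 × 2.2718 = -5.680
Star Q is brighter so has the smaller magnitude: m_P − m_Q is positive.

m_P − m_Q ≈ 5.68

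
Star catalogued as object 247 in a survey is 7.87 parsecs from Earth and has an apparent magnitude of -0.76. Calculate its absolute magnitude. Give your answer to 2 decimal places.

M ≈ -0.24

5 log₁₀(d/10 pc) = 5 log₁₀(7.870) − 5 = -0.520
M = m − 5 log₁₀(d/10) = -0.76 + 0.520 = -0.240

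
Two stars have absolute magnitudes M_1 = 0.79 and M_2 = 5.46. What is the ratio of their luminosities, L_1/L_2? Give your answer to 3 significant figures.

L_1/L_2 ≈ 73.8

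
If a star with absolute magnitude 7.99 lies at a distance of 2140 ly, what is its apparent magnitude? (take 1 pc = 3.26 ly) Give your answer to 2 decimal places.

d = 2140 ly / 3.26 = 656.4 pc
m = M + 5 log₁₀ d − 5 = 7.99 + 5·2.8172 − 5 = 17.076

m ≈ 17.08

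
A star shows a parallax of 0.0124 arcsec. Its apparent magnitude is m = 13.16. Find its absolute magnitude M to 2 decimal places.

M ≈ 8.63

d = 1/p = 1/0.0124″ = 80.65 pc
5 log₁₀(d/10 pc) = 5 log₁₀(80.65) − 5 = 4.533
M = m − 5 log₁₀(d/10) = 13.16 − 4.533 = 8.627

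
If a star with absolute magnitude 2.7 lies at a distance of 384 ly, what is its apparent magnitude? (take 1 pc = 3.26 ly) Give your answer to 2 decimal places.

d = 384 ly / 3.26 = 117.8 pc
m = M + 5 log₁₀ d − 5 = 2.7 + 5·2.0711 − 5 = 8.056

m ≈ 8.06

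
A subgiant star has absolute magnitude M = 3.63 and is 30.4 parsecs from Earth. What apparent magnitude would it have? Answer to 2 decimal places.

m = M + 5 log₁₀ d − 5 = 3.63 + 5·1.4829 − 5 = 6.044

m ≈ 6.04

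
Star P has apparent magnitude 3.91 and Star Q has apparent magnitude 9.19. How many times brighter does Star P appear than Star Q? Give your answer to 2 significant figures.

Δm = 3.91 − (9.19) = -5.28
Flux ratio = 10^(−0.4 Δm) = 10^(−0.4 × -5.28) = 10^2.112 = 129.4

130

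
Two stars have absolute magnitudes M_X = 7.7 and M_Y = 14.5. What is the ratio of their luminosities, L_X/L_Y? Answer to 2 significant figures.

L_X/L_Y ≈ 520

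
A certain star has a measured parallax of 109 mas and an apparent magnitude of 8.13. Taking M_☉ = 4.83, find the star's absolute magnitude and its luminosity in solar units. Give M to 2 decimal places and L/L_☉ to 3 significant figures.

M ≈ 8.32; L/L_☉ ≈ 0.0403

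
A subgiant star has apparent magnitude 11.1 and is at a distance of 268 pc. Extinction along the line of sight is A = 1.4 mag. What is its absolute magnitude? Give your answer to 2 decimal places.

M ≈ 2.56

5 log₁₀(d/10 pc) = 5 log₁₀(268.0) − 5 = 7.141
M = m − 5 log₁₀(d/10) − A = 11.1 − 7.141 − 1.4 = 2.559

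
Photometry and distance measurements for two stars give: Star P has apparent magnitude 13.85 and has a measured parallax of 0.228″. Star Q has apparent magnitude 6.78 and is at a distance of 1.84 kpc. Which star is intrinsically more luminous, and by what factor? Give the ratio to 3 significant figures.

Star P: d = 1/p = 1/0.228″ = 4.386 pc
Star P: M = m − 5 log₁₀ d + 5 = 13.85 − 5·0.6421 + 5 = 15.640
Star Q: d = 1.84 kpc = 1840 pc
Star Q: M = m − 5 log₁₀ d + 5 = 6.78 − 5·3.2648 + 5 = -4.544
ΔM = M_P − M_Q = 15.640 − (-4.544) = 20.184; smaller M is more luminous → Star Q.
L ratio = 10^(0.4 |ΔM|) = 10^8.074 = 1.184×10^8

Star Q is more luminous, by a factor of 1.18×10^8.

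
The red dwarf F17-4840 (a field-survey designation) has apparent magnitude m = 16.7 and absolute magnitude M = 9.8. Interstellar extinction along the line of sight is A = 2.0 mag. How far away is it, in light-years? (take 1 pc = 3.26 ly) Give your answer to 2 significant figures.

d ≈ 310 ly

m − M = 5 log₁₀(d/10 pc) + A  ⇒  16.7 − (9.8) − 2.0 = 5 log₁₀(d/10)
4.900 = 5 log₁₀(d/10)
log₁₀ d = (m − M − A)/5 + 1 = 1.9800
d = 10^1.9800 = 95.50 pc
= 311.3 ly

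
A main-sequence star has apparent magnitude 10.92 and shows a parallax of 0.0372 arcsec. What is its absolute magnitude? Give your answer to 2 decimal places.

d = 1/p = 1/0.0372″ = 26.88 pc
5 log₁₀(d/10 pc) = 5 log₁₀(26.88) − 5 = 2.147
M = m − 5 log₁₀(d/10) = 10.92 − 2.147 = 8.773

M ≈ 8.77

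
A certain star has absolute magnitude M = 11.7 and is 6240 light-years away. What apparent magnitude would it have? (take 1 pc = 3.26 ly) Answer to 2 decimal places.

m ≈ 23.11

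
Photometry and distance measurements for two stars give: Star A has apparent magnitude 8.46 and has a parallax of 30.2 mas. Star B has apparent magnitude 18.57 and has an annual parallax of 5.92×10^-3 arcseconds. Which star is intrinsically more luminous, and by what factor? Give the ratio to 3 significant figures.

Star A is more luminous, by a factor of 425.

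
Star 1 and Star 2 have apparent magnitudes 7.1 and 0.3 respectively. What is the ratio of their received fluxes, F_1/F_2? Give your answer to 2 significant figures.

Δm = 7.1 − (0.3) = 6.8
Flux ratio = 10^(−0.4 Δm) = 10^(−0.4 × 6.8) = 10^-2.720 = 1.905×10^-3

F_1/F_2 ≈ 1.9×10^-3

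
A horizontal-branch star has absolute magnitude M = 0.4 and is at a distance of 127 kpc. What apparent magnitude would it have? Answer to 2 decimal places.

d = 127 kpc = 127000 pc
m = M + 5 log₁₀ d − 5 = 0.4 + 5·5.1038 − 5 = 20.919

m ≈ 20.92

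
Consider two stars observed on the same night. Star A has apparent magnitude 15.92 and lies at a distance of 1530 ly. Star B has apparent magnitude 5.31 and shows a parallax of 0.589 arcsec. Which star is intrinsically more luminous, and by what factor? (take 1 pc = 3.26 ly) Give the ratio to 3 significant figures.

Star A: d = 1530 ly / 3.26 = 469.3 pc
Star A: M = m − 5 log₁₀ d + 5 = 15.92 − 5·2.6715 + 5 = 7.563
Star B: d = 1/p = 1/0.589″ = 1.698 pc
Star B: M = m − 5 log₁₀ d + 5 = 5.31 − 5·0.2299 + 5 = 9.161
ΔM = M_A − M_B = 7.563 − (9.161) = -1.598; smaller M is more luminous → Star A.
L ratio = 10^(0.4 |ΔM|) = 10^0.639 = 4.357

Star A is more luminous, by a factor of 4.36.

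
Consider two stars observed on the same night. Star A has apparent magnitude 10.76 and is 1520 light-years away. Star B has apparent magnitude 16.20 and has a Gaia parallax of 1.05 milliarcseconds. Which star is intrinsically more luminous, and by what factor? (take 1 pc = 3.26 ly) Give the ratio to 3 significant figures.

Star A is more luminous, by a factor of 35.9.

Star A: d = 1520 ly / 3.26 = 466.3 pc
Star A: M = m − 5 log₁₀ d + 5 = 10.76 − 5·2.6686 + 5 = 2.417
Star B: p = 1.05 mas = 1.05×10^-3″ → d = 1/p = 952.4 pc
Star B: M = m − 5 log₁₀ d + 5 = 16.20 − 5·2.9788 + 5 = 6.306
ΔM = M_A − M_B = 2.417 − (6.306) = -3.889; smaller M is more luminous → Star A.
L ratio = 10^(0.4 |ΔM|) = 10^1.556 = 35.94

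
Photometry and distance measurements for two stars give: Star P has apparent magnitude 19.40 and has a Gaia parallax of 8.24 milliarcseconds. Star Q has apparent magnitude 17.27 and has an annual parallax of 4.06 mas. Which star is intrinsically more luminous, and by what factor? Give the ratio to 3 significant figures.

Star Q is more luminous, by a factor of 29.3.

Star P: p = 8.24 mas = 8.24×10^-3″ → d = 1/p = 121.4 pc
Star P: M = m − 5 log₁₀ d + 5 = 19.40 − 5·2.0841 + 5 = 13.980
Star Q: p = 4.06 mas = 4.06×10^-3″ → d = 1/p = 246.3 pc
Star Q: M = m − 5 log₁₀ d + 5 = 17.27 − 5·2.3915 + 5 = 10.313
ΔM = M_P − M_Q = 13.980 − (10.313) = 3.667; smaller M is more luminous → Star Q.
L ratio = 10^(0.4 |ΔM|) = 10^1.467 = 29.30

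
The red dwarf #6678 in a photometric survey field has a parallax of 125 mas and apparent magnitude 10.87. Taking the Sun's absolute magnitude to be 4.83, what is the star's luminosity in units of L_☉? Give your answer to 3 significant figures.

L/L_☉ ≈ 2.46×10^-3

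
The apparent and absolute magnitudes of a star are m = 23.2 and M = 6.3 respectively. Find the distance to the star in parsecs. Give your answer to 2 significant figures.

μ = m − M = 16.900
m − M = 5 log₁₀ d − 5
log₁₀ d = (m − M)/5 + 1 = 4.3800
d = 10^4.3800 = 23990 pc

d ≈ 24000 pc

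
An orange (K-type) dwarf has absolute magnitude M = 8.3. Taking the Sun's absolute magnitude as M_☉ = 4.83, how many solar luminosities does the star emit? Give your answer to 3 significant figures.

L/L_☉ ≈ 0.0409

M − M_☉ = 8.3 − 4.83 = 3.470
L/L_☉ = 10^(−0.4 (M − M_☉)) = 10^-1.388 = 0.04093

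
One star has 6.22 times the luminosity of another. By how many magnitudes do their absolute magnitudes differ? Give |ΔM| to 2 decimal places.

Pogson: ΔM = −2.5 log₁₀(ratio) = −2.5 log₁₀(6.22) = −2.5 × 0.7938 = -1.984

|ΔM| ≈ 1.98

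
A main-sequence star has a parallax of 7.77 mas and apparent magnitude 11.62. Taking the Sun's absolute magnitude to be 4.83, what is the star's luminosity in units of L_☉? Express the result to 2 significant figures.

d = 1/p = 1000/7.77 mas = 128.7 pc
M = m − 5 log₁₀ d + 5 = 11.62 − 5·2.1096 + 5 = 6.072
M − M_☉ = 6.072 − 4.83 = 1.242
L/L_☉ = 10^(−0.4 × 1.242) = 0.3185

L/L_☉ ≈ 0.32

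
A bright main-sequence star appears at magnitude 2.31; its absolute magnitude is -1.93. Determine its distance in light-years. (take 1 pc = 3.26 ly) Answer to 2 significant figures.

Distance modulus: m − M = 2.31 − (-1.93) = 4.240
m − M = 5 log₁₀ d − 5
log₁₀ d = (m − M)/5 + 1 = 1.8480
d = 10^1.8480 = 70.47 pc
= 229.7 ly

d ≈ 230 ly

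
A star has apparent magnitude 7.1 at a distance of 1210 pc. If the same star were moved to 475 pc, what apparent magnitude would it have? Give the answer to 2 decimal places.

m ≈ 5.07

Flux ∝ 1/d², so Δm = 5 log₁₀(d₂/d₁) = 5 log₁₀(475/1210) = -2.030
m₂ = m₁ + Δm = 7.1 + (-2.030) = 5.070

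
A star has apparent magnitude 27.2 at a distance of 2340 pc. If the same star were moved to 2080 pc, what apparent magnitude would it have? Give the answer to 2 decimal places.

Flux ∝ 1/d², so Δm = 5 log₁₀(d₂/d₁) = 5 log₁₀(2080/2340) = -0.256
m₂ = m₁ + Δm = 27.2 + (-0.256) = 26.944

m ≈ 26.94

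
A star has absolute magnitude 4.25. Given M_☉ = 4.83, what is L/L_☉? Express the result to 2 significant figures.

L/L_☉ ≈ 1.7

M − M_☉ = 4.25 − 4.83 = -0.580
L/L_☉ = 10^(−0.4 (M − M_☉)) = 10^0.232 = 1.706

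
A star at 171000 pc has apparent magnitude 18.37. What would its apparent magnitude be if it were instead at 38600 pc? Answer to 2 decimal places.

m ≈ 15.14

Flux ∝ 1/d², so Δm = 5 log₁₀(d₂/d₁) = 5 log₁₀(38600/171000) = -3.232
m₂ = m₁ + Δm = 18.37 + (-3.232) = 15.138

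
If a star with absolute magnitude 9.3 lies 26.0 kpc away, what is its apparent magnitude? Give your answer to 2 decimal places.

m ≈ 26.37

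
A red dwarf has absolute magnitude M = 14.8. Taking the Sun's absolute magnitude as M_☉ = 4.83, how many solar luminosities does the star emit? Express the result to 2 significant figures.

M − M_☉ = 14.8 − 4.83 = 9.970
L/L_☉ = 10^(−0.4 (M − M_☉)) = 10^-3.988 = 1.028×10^-4

L/L_☉ ≈ 1.0×10^-4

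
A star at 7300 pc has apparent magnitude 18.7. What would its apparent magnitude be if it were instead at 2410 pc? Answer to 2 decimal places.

m ≈ 16.29

Flux ∝ 1/d², so Δm = 5 log₁₀(d₂/d₁) = 5 log₁₀(2410/7300) = -2.407
m₂ = m₁ + Δm = 18.7 + (-2.407) = 16.293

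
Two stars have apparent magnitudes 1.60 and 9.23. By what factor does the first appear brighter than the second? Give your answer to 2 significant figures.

1100

Δm = 1.60 − (9.23) = -7.63
Flux ratio = 10^(−0.4 Δm) = 10^(−0.4 × -7.63) = 10^3.052 = 1127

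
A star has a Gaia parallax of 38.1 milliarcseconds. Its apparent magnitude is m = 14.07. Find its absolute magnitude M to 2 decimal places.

p = 38.1 mas = 0.0381″ → d = 1/p = 26.25 pc
5 log₁₀(d/10 pc) = 5 log₁₀(26.25) − 5 = 2.095
M = m − 5 log₁₀(d/10) = 14.07 − 2.095 = 11.975

M ≈ 11.97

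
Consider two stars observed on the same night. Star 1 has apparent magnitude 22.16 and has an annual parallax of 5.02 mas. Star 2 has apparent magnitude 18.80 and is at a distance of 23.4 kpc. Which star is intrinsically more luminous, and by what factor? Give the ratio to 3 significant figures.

Star 2 is more luminous, by a factor of 305000.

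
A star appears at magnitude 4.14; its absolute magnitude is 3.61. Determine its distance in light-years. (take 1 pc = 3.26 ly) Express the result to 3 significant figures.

Distance modulus: m − M = 4.14 − (3.61) = 0.530
m − M = 5 log₁₀ d − 5
log₁₀ d = (m − M)/5 + 1 = 1.1060
d = 10^1.1060 = 12.76 pc
= 41.61 ly

d ≈ 41.6 ly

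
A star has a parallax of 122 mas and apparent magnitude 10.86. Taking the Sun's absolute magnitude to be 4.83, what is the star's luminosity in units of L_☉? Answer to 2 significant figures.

L/L_☉ ≈ 2.6×10^-3

d = 1/p = 1000/122 mas = 8.197 pc
M = m − 5 log₁₀ d + 5 = 10.86 − 5·0.9136 + 5 = 11.292
M − M_☉ = 11.292 − 4.83 = 6.462
L/L_☉ = 10^(−0.4 × 6.462) = 2.602×10^-3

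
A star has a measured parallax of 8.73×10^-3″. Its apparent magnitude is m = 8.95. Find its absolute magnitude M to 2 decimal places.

d = 1/p = 1/8.73×10^-3″ = 114.5 pc
5 log₁₀(d/10 pc) = 5 log₁₀(114.5) − 5 = 5.295
M = m − 5 log₁₀(d/10) = 8.95 − 5.295 = 3.655

M ≈ 3.66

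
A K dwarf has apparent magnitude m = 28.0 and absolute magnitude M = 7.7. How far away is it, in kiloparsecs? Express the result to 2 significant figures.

d ≈ 110 kpc

μ = m − M = 20.300
m − M = 5 log₁₀ d − 5
log₁₀ d = (m − M)/5 + 1 = 5.0600
d = 10^5.0600 = 114800 pc
= 114.8 kpc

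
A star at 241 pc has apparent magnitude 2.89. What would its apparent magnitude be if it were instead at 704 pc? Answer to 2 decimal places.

m ≈ 5.22

Flux ∝ 1/d², so Δm = 5 log₁₀(d₂/d₁) = 5 log₁₀(704/241) = 2.328
m₂ = m₁ + Δm = 2.89 + (2.328) = 5.218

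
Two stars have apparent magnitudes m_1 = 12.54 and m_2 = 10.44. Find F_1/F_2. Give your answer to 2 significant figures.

F_1/F_2 ≈ 0.14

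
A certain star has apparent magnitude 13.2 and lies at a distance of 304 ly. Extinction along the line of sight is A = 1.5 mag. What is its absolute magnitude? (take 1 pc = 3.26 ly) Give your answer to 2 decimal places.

M ≈ 6.85

d = 304 ly / 3.26 = 93.25 pc
5 log₁₀(d/10 pc) = 5 log₁₀(93.25) − 5 = 4.848
M = m − 5 log₁₀(d/10) − A = 13.2 − 4.848 − 1.5 = 6.852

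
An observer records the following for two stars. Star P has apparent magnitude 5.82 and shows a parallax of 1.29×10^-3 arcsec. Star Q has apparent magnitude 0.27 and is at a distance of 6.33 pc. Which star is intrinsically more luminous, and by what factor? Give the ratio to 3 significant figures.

Star P is more luminous, by a factor of 90.4.

Star P: d = 1/p = 1/1.29×10^-3″ = 775.2 pc
Star P: M = m − 5 log₁₀ d + 5 = 5.82 − 5·2.8894 + 5 = -3.627
Star Q: M = m − 5 log₁₀ d + 5 = 0.27 − 5·0.8014 + 5 = 1.263
ΔM = M_P − M_Q = -3.627 − (1.263) = -4.890; smaller M is more luminous → Star P.
L ratio = 10^(0.4 |ΔM|) = 10^1.956 = 90.37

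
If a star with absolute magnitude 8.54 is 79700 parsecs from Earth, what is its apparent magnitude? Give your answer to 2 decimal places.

m ≈ 28.05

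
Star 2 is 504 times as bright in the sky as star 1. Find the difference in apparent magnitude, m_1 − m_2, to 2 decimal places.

Pogson: Δm = −2.5 log₁₀(ratio) = −2.5 log₁₀(504) = −2.5 × 2.7024 = -6.756
Star 2 is brighter so has the smaller magnitude: m_1 − m_2 is positive.

m_1 − m_2 ≈ 6.76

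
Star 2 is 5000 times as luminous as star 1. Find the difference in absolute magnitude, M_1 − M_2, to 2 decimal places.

Pogson: ΔM = −2.5 log₁₀(ratio) = −2.5 log₁₀(5000) = −2.5 × 3.6990 = -9.247
Star 2 is brighter so has the smaller magnitude: M_1 − M_2 is positive.

M_1 − M_2 ≈ 9.25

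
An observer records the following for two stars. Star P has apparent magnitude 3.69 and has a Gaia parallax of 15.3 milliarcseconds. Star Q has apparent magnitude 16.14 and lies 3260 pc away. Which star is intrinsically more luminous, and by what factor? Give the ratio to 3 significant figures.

Star P: p = 15.3 mas = 0.0153″ → d = 1/p = 65.36 pc
Star P: M = m − 5 log₁₀ d + 5 = 3.69 − 5·1.8153 + 5 = -0.387
Star Q: M = m − 5 log₁₀ d + 5 = 16.14 − 5·3.5132 + 5 = 3.574
ΔM = M_P − M_Q = -0.387 − (3.574) = -3.960; smaller M is more luminous → Star P.
L ratio = 10^(0.4 |ΔM|) = 10^1.584 = 38.39

Star P is more luminous, by a factor of 38.4.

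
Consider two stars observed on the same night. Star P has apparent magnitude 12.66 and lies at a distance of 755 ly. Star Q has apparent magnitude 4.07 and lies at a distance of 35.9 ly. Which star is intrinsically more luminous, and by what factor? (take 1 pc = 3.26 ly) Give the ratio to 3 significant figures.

Star Q is more luminous, by a factor of 6.17.

Star P: d = 755 ly / 3.26 = 231.6 pc
Star P: M = m − 5 log₁₀ d + 5 = 12.66 − 5·2.3647 + 5 = 5.836
Star Q: d = 35.9 ly / 3.26 = 11.01 pc
Star Q: M = m − 5 log₁₀ d + 5 = 4.07 − 5·1.0419 + 5 = 3.861
ΔM = M_P − M_Q = 5.836 − (3.861) = 1.976; smaller M is more luminous → Star Q.
L ratio = 10^(0.4 |ΔM|) = 10^0.790 = 6.170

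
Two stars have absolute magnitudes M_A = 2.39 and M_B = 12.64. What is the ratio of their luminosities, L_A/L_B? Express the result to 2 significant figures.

L_A/L_B ≈ 13000

ΔM = M_A − M_B = -10.25
L_A/L_B = 10^(−0.4 ΔM) = 10^4.100 = 12590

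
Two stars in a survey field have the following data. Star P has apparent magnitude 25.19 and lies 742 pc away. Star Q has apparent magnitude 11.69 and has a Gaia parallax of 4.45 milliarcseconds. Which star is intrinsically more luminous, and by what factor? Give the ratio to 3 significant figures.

Star Q is more luminous, by a factor of 23000.

Star P: M = m − 5 log₁₀ d + 5 = 25.19 − 5·2.8704 + 5 = 15.838
Star Q: p = 4.45 mas = 4.45×10^-3″ → d = 1/p = 224.7 pc
Star Q: M = m − 5 log₁₀ d + 5 = 11.69 − 5·2.3516 + 5 = 4.932
ΔM = M_P − M_Q = 15.838 − (4.932) = 10.906; smaller M is more luminous → Star Q.
L ratio = 10^(0.4 |ΔM|) = 10^4.362 = 23040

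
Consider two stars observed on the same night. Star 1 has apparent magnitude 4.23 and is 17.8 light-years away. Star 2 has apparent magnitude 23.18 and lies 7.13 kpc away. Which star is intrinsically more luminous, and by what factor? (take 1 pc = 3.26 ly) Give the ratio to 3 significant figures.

Star 1 is more luminous, by a factor of 22.3.

Star 1: d = 17.8 ly / 3.26 = 5.460 pc
Star 1: M = m − 5 log₁₀ d + 5 = 4.23 − 5·0.7372 + 5 = 5.544
Star 2: d = 7.13 kpc = 7130 pc
Star 2: M = m − 5 log₁₀ d + 5 = 23.18 − 5·3.8531 + 5 = 8.915
ΔM = M_1 − M_2 = 5.544 − (8.915) = -3.371; smaller M is more luminous → Star 1.
L ratio = 10^(0.4 |ΔM|) = 10^1.348 = 22.30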